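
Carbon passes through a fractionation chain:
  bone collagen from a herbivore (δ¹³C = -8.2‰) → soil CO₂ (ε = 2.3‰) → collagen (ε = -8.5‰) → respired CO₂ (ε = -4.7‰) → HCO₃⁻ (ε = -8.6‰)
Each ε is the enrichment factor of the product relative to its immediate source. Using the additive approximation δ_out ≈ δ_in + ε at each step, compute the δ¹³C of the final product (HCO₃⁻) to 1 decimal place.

step 1: δ ≈ -8.2 + (2.3) = -5.9‰
step 2: δ ≈ -5.9 + (-8.5) = -14.4‰
step 3: δ ≈ -14.4 + (-4.7) = -19.1‰
step 4: δ ≈ -19.1 + (-8.6) = -27.7‰

-27.7‰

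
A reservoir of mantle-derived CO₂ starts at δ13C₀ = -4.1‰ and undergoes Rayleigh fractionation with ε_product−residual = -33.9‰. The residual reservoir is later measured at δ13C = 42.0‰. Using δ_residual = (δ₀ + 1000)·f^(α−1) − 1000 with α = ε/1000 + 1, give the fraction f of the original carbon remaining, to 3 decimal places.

α − 1 = ε/1000 = -0.0339
(δ_res + 1000)/(δ₀ + 1000) = (42.0 + 1000)/(-4.1 + 1000) = 1042.0/995.9 = 1.046290
f = 1.046290^(1/-0.0339) = exp(ln(1.046290)/-0.0339) = exp(0.04525/-0.0339)
f = exp(-1.3348) = 0.2632

0.263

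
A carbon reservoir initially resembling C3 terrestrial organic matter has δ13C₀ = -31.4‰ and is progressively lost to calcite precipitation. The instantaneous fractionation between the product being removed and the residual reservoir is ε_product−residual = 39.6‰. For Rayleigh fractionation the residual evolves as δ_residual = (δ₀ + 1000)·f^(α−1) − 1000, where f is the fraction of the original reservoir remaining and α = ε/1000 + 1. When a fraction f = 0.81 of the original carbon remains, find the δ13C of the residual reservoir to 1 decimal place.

-39.4‰

Rayleigh residual: δ_res = (δ₀ + 1000)·f^(α−1) − 1000
α = ε/1000 + 1 = 1.03960, so α − 1 = 0.03960
f^(α−1) = 0.81^(0.03960) = 0.991690
δ_res = (-31.4 + 1000) × 0.991690 − 1000 = 960.551 − 1000 = -39.45‰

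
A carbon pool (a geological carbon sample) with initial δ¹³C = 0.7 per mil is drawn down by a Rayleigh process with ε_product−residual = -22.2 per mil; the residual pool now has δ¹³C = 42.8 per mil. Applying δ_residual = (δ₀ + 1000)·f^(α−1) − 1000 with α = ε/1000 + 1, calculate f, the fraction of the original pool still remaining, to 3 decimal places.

0.156

α − 1 = ε/1000 = -0.0222
(δ_res + 1000)/(δ₀ + 1000) = (42.8 + 1000)/(0.7 + 1000) = 1042.8/1000.7 = 1.042071
f = 1.042071^(1/-0.0222) = exp(ln(1.042071)/-0.0222) = exp(0.04121/-0.0222)
f = exp(-1.8563) = 0.1563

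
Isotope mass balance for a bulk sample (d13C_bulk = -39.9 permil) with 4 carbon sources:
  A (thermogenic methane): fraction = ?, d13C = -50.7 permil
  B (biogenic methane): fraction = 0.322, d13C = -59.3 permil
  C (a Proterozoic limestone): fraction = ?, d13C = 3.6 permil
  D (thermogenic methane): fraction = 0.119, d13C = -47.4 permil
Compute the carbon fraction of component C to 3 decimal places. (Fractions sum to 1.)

Let f_C and f_A be the unknown fractions; fractions sum to 1 so f_C + f_A = 0.559.
Mass balance: Σ fᵢ·δᵢ = δ_bulk ⇒ f_C·(3.6) + f_A·(-50.7) = -39.9 − (-24.735) = -15.165
Substitute f_A = 0.559 − f_C:
f_C·(3.6 − -50.7) = -15.165 − 0.559×(-50.7) = 13.177
f_C = 13.177 / 54.3 = 0.2427

0.243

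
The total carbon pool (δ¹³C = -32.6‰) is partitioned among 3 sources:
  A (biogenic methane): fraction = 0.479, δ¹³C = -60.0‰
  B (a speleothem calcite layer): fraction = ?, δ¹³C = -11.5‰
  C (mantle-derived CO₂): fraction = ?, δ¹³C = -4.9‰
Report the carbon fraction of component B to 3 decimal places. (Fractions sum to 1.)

Let f_B and f_C be the unknown fractions; fractions sum to 1 so f_B + f_C = 0.521.
Mass balance: Σ fᵢ·δᵢ = δ_bulk ⇒ f_B·(-11.5) + f_C·(-4.9) = -32.6 − (-28.740) = -3.860
Substitute f_C = 0.521 − f_B:
f_B·(-11.5 − -4.9) = -3.860 − 0.521×(-4.9) = -1.307
f_B = -1.307 / -6.6 = 0.1980

0.198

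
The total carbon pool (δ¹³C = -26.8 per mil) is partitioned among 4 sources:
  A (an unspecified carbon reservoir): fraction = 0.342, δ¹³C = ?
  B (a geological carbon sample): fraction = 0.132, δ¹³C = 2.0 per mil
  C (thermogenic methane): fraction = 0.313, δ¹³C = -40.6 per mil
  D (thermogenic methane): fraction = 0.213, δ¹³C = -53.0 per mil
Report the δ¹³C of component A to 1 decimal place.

-9.0 per mil

Isotope mass balance: δ_bulk = Σ fᵢ·δᵢ.
-26.8 = 0.342×δ_A + 0.132×(2.0) + 0.313×(-40.6) + 0.213×(-53.0)
0.342·δ_A = -26.8 − (-23.733) = -3.067
δ_A = -3.067 / 0.342 = -8.97 per mil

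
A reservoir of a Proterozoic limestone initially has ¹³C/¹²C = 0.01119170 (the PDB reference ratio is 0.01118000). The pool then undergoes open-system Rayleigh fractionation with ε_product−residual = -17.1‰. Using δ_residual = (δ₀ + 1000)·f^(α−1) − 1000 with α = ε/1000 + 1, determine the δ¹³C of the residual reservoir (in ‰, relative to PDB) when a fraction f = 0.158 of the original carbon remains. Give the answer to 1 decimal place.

δ₀ = (0.01119170/0.01118000 − 1)×1000 = (1.001047 − 1)×1000 = 1.047‰
α − 1 = ε/1000 = -0.0171
f^(α−1) = 0.158^(-0.0171) = 1.032055
δ_res = (1.047 + 1000) × 1.032055 − 1000 = 1033.135 − 1000 = 33.14‰

33.1‰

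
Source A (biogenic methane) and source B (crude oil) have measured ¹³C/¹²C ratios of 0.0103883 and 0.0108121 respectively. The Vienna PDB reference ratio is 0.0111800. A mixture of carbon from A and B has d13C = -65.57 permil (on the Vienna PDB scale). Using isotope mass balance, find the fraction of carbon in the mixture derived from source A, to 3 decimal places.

δ_A = (0.0103883/0.0111800 − 1)×1000 = (0.929186 − 1)×1000 = -70.814 permil
δ_B = (0.0108121/0.0111800 − 1)×1000 = (0.967093 − 1)×1000 = -32.907 permil
f_A = (δ_mix − δ_B)/(δ_A − δ_B) = (-65.57 − (-32.907))/(-70.814 − (-32.907))
f_A = -32.663 / -37.907 = 0.8617

0.862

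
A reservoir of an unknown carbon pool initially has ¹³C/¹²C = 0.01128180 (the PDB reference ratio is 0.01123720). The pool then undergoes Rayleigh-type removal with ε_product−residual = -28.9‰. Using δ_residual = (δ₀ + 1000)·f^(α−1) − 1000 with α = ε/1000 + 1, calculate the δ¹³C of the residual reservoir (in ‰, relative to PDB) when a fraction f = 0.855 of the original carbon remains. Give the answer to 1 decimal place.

8.5‰

δ₀ = (0.01128180/0.01123720 − 1)×1000 = (1.003969 − 1)×1000 = 3.969‰
α − 1 = ε/1000 = -0.0289
f^(α−1) = 0.855^(-0.0289) = 1.004538
δ_res = (3.969 + 1000) × 1.004538 − 1000 = 1008.525 − 1000 = 8.52‰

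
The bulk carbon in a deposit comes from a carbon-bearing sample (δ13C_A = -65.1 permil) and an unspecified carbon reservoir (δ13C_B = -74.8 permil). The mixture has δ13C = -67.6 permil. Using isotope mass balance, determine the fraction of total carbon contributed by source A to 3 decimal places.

0.742

δ_mix = f_A·δ_A + (1 − f_A)·δ_B  ⇒  f_A = (δ_mix − δ_B)/(δ_A − δ_B)
f_A = (-67.6 − (-74.8)) / (-65.1 − (-74.8))
f_A = 7.2 / 9.7 = 0.7423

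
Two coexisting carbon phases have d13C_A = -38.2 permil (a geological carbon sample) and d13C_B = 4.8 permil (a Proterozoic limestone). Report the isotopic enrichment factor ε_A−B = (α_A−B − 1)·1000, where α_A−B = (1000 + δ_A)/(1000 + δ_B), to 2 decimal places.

-42.79 permil

α_A−B = (1000 + -38.2) / (1000 + 4.8) = 961.8 / 1004.8 = 0.957205
ε_A−B = (0.957205 − 1) × 1000 = -42.795 permil
(The approximation ε ≈ δ_A − δ_B would give -43.0 permil.)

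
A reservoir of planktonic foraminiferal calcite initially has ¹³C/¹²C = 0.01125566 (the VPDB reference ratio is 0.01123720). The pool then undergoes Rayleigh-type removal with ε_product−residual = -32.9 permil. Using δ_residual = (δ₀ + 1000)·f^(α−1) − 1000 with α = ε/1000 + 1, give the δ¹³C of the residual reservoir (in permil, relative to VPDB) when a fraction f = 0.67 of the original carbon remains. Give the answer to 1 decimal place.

δ₀ = (0.01125566/0.01123720 − 1)×1000 = (1.001643 − 1)×1000 = 1.643 permil
α − 1 = ε/1000 = -0.0329
f^(α−1) = 0.67^(-0.0329) = 1.013263
δ_res = (1.643 + 1000) × 1.013263 − 1000 = 1014.927 − 1000 = 14.93 permil

14.9 permil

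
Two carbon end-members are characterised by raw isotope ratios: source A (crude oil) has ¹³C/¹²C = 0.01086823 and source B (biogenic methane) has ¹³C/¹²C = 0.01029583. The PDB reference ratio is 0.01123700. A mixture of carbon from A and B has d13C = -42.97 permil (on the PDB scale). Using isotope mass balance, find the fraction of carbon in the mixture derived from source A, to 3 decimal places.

δ_A = (0.01086823/0.01123700 − 1)×1000 = (0.967183 − 1)×1000 = -32.817 permil
δ_B = (0.01029583/0.01123700 − 1)×1000 = (0.916244 − 1)×1000 = -83.756 permil
f_A = (δ_mix − δ_B)/(δ_A − δ_B) = (-42.97 − (-83.756))/(-32.817 − (-83.756))
f_A = 40.786 / 50.939 = 0.8007

0.801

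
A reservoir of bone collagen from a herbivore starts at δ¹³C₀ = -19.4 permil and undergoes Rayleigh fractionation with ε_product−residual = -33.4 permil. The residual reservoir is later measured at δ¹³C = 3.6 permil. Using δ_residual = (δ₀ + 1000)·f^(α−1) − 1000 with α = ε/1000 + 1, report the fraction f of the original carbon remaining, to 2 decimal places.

0.50

α − 1 = ε/1000 = -0.0334
(δ_res + 1000)/(δ₀ + 1000) = (3.6 + 1000)/(-19.4 + 1000) = 1003.6/980.6 = 1.023455
f = 1.023455^(1/-0.0334) = exp(ln(1.023455)/-0.0334) = exp(0.02318/-0.0334)
f = exp(-0.6941) = 0.4995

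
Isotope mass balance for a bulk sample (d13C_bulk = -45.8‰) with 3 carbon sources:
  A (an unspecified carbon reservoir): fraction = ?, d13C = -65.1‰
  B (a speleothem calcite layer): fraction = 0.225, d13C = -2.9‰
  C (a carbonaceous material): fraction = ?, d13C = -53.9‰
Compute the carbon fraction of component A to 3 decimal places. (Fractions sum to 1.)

0.301

Let f_A and f_C be the unknown fractions; fractions sum to 1 so f_A + f_C = 0.775.
Mass balance: Σ fᵢ·δᵢ = δ_bulk ⇒ f_A·(-65.1) + f_C·(-53.9) = -45.8 − (-0.652) = -45.147
Substitute f_C = 0.775 − f_A:
f_A·(-65.1 − -53.9) = -45.147 − 0.775×(-53.9) = -3.375
f_A = -3.375 / -11.2 = 0.3013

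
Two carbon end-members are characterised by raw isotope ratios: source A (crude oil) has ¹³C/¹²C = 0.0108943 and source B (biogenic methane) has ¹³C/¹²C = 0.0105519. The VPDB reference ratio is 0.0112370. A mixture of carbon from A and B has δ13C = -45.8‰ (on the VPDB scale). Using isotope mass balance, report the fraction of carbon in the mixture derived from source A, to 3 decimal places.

δ_A = (0.0108943/0.0112370 − 1)×1000 = (0.969503 − 1)×1000 = -30.497‰
δ_B = (0.0105519/0.0112370 − 1)×1000 = (0.939032 − 1)×1000 = -60.968‰
f_A = (δ_mix − δ_B)/(δ_A − δ_B) = (-45.8 − (-60.968))/(-30.497 − (-60.968))
f_A = 15.168 / 30.471 = 0.4978

0.498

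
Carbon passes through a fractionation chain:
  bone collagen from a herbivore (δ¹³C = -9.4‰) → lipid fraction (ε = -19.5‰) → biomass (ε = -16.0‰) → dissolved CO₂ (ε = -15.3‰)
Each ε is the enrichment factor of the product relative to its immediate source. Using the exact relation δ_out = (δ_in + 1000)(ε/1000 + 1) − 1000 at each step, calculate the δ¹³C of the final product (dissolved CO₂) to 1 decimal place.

-58.9‰

step 1: δ = (-9.40 + 1000)·(-19.5/1000 + 1) − 1000 = -28.72‰
step 2: δ = (-28.72 + 1000)·(-16.0/1000 + 1) − 1000 = -44.26‰
step 3: δ = (-44.26 + 1000)·(-15.3/1000 + 1) − 1000 = -58.88‰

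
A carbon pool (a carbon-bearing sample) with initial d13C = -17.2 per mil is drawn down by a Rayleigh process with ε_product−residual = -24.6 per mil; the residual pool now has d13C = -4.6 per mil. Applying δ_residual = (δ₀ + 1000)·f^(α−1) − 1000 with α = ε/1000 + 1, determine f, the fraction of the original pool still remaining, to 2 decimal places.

0.60

α − 1 = ε/1000 = -0.0246
(δ_res + 1000)/(δ₀ + 1000) = (-4.6 + 1000)/(-17.2 + 1000) = 995.4/982.8 = 1.012821
f = 1.012821^(1/-0.0246) = exp(ln(1.012821)/-0.0246) = exp(0.01274/-0.0246)
f = exp(-0.5178) = 0.5958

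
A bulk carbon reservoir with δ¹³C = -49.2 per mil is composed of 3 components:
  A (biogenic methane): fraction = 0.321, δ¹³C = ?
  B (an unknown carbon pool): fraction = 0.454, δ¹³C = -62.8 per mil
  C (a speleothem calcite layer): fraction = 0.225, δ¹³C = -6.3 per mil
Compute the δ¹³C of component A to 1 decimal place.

Isotope mass balance: δ_bulk = Σ fᵢ·δᵢ.
-49.2 = 0.321×δ_A + 0.454×(-62.8) + 0.225×(-6.3)
0.321·δ_A = -49.2 − (-29.929) = -19.271
δ_A = -19.271 / 0.321 = -60.04 per mil

-60.0 per mil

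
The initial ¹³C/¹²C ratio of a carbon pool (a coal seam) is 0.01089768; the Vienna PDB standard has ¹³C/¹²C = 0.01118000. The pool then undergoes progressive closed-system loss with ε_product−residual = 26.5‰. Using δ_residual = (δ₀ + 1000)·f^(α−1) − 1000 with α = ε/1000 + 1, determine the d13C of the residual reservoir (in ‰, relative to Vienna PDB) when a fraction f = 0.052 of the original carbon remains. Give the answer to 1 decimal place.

-98.7‰

δ₀ = (0.01089768/0.01118000 − 1)×1000 = (0.974748 − 1)×1000 = -25.252‰
α − 1 = ε/1000 = 0.0265
f^(α−1) = 0.052^(0.0265) = 0.924643
δ_res = (-25.252 + 1000) × 0.924643 − 1000 = 901.294 − 1000 = -98.71‰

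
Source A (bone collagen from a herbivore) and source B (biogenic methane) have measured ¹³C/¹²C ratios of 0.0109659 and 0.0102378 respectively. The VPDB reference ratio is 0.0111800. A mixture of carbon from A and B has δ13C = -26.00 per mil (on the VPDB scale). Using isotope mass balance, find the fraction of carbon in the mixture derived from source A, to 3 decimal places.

δ_A = (0.0109659/0.0111800 − 1)×1000 = (0.980850 − 1)×1000 = -19.150 per mil
δ_B = (0.0102378/0.0111800 − 1)×1000 = (0.915725 − 1)×1000 = -84.275 per mil
f_A = (δ_mix − δ_B)/(δ_A − δ_B) = (-26.00 − (-84.275))/(-19.150 − (-84.275))
f_A = 58.275 / 65.125 = 0.8948

0.895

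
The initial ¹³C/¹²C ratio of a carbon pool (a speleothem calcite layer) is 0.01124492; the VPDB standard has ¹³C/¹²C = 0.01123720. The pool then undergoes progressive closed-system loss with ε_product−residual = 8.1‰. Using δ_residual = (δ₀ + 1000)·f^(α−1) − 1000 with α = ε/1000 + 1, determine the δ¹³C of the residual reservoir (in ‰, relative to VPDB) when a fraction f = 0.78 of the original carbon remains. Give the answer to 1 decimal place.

-1.3‰

δ₀ = (0.01124492/0.01123720 − 1)×1000 = (1.000687 − 1)×1000 = 0.687‰
α − 1 = ε/1000 = 0.0081
f^(α−1) = 0.78^(0.0081) = 0.997989
δ_res = (0.687 + 1000) × 0.997989 − 1000 = 998.675 − 1000 = -1.32‰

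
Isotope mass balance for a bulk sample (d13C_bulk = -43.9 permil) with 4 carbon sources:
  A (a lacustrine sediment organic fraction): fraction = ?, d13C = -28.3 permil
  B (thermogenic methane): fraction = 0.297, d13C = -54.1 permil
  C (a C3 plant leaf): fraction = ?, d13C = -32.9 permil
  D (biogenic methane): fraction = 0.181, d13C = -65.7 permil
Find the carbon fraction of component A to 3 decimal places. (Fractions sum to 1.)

Let f_A and f_C be the unknown fractions; fractions sum to 1 so f_A + f_C = 0.522.
Mass balance: Σ fᵢ·δᵢ = δ_bulk ⇒ f_A·(-28.3) + f_C·(-32.9) = -43.9 − (-27.959) = -15.941
Substitute f_C = 0.522 − f_A:
f_A·(-28.3 − -32.9) = -15.941 − 0.522×(-32.9) = 1.233
f_A = 1.233 / 4.6 = 0.2681

0.268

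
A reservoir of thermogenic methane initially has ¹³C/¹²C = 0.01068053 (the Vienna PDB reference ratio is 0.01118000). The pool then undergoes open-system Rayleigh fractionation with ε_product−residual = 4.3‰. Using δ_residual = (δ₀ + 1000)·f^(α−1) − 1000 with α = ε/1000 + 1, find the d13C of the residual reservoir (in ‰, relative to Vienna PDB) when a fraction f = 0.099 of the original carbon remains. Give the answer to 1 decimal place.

δ₀ = (0.01068053/0.01118000 − 1)×1000 = (0.955325 − 1)×1000 = -44.675‰
α − 1 = ε/1000 = 0.0043
f^(α−1) = 0.099^(0.0043) = 0.990105
δ_res = (-44.675 + 1000) × 0.990105 − 1000 = 945.872 − 1000 = -54.13‰

-54.1‰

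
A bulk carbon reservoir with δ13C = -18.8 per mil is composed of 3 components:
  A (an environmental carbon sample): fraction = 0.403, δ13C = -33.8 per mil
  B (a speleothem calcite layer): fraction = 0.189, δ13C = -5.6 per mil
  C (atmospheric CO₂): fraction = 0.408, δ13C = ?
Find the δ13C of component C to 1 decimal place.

Isotope mass balance: δ_bulk = Σ fᵢ·δᵢ.
-18.8 = 0.403×(-33.8) + 0.189×(-5.6) + 0.408×δ_C
0.408·δ_C = -18.8 − (-14.680) = -4.120
δ_C = -4.120 / 0.408 = -10.10 per mil

-10.1 per mil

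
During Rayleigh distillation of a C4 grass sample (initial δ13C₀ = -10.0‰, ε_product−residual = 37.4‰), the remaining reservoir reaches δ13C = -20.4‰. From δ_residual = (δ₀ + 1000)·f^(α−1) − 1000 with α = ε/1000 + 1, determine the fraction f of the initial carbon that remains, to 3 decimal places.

0.754

α − 1 = ε/1000 = 0.0374
(δ_res + 1000)/(δ₀ + 1000) = (-20.4 + 1000)/(-10.0 + 1000) = 979.6/990.0 = 0.989495
f = 0.989495^(1/0.0374) = exp(ln(0.989495)/0.0374) = exp(-0.01056/0.0374)
f = exp(-0.2824) = 0.7540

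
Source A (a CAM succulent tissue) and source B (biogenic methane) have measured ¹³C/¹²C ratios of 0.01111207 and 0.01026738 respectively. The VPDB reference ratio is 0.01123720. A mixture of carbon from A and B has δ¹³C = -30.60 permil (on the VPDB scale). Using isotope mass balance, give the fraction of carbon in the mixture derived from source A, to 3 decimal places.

δ_A = (0.01111207/0.01123720 − 1)×1000 = (0.988865 − 1)×1000 = -11.135 permil
δ_B = (0.01026738/0.01123720 − 1)×1000 = (0.913696 − 1)×1000 = -86.304 permil
f_A = (δ_mix − δ_B)/(δ_A − δ_B) = (-30.60 − (-86.304))/(-11.135 − (-86.304))
f_A = 55.704 / 75.169 = 0.7411

0.741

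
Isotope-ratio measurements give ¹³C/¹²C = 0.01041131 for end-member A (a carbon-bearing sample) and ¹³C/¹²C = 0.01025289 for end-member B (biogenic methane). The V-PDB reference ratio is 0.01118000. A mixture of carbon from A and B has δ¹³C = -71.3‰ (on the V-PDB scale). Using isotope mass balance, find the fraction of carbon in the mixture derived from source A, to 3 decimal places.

0.820

δ_A = (0.01041131/0.01118000 − 1)×1000 = (0.931244 − 1)×1000 = -68.756‰
δ_B = (0.01025289/0.01118000 − 1)×1000 = (0.917074 − 1)×1000 = -82.926‰
f_A = (δ_mix − δ_B)/(δ_A − δ_B) = (-71.3 − (-82.926))/(-68.756 − (-82.926))
f_A = 11.626 / 14.170 = 0.8205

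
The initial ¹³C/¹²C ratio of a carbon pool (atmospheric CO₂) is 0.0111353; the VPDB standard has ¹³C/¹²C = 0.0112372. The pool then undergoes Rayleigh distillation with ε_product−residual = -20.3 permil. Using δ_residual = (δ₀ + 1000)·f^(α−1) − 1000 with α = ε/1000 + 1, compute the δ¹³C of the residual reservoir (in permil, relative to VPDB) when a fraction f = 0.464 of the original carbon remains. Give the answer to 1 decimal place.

δ₀ = (0.0111353/0.0112372 − 1)×1000 = (0.990932 − 1)×1000 = -9.068 permil
α − 1 = ε/1000 = -0.0203
f^(α−1) = 0.464^(-0.0203) = 1.015710
δ_res = (-9.068 + 1000) × 1.015710 − 1000 = 1006.499 − 1000 = 6.50 permil

6.5 permil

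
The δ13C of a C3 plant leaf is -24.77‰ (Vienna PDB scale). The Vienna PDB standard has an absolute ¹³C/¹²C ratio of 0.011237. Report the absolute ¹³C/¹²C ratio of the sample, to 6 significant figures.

0.0109587

R_sample = R_standard × (δ13C/1000 + 1)
R_sample = 0.011237 × (-24.77/1000 + 1) = 0.011237 × 0.975230
R_sample = 0.0109587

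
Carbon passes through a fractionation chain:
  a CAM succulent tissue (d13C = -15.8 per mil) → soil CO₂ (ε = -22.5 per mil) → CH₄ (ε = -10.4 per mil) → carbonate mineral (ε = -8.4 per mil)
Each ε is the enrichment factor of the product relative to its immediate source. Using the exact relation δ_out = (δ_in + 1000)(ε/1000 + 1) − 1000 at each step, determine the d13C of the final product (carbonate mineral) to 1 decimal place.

step 1: δ = (-15.80 + 1000)·(-22.5/1000 + 1) − 1000 = -37.94 per mil
step 2: δ = (-37.94 + 1000)·(-10.4/1000 + 1) − 1000 = -47.95 per mil
step 3: δ = (-47.95 + 1000)·(-8.4/1000 + 1) − 1000 = -55.95 per mil

-55.9 per mil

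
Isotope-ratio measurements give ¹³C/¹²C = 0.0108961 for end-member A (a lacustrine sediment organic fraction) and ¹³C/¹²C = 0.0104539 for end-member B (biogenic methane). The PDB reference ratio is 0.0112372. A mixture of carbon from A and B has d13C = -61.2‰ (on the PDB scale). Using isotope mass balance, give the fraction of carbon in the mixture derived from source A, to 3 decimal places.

0.216

δ_A = (0.0108961/0.0112372 − 1)×1000 = (0.969645 − 1)×1000 = -30.355‰
δ_B = (0.0104539/0.0112372 − 1)×1000 = (0.930294 − 1)×1000 = -69.706‰
f_A = (δ_mix − δ_B)/(δ_A − δ_B) = (-61.2 − (-69.706))/(-30.355 − (-69.706))
f_A = 8.506 / 39.351 = 0.2162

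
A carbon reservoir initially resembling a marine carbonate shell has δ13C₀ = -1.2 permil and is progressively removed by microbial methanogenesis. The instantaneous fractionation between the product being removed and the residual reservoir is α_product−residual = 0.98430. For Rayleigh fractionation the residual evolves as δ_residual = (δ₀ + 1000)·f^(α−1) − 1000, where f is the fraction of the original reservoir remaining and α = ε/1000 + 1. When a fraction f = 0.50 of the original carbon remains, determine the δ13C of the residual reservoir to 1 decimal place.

9.7 permil

Rayleigh residual: δ_res = (δ₀ + 1000)·f^(α−1) − 1000
α − 1 = -0.01570
f^(α−1) = 0.50^(-0.01570) = 1.010942
δ_res = (-1.2 + 1000) × 1.010942 − 1000 = 1009.729 − 1000 = 9.73 permil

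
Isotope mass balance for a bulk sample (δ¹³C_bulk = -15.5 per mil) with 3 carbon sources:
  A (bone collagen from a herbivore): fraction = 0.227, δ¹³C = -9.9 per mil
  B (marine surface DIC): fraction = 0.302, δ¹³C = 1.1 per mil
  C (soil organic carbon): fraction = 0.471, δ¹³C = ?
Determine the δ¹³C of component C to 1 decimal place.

Isotope mass balance: δ_bulk = Σ fᵢ·δᵢ.
-15.5 = 0.227×(-9.9) + 0.302×(1.1) + 0.471×δ_C
0.471·δ_C = -15.5 − (-1.915) = -13.585
δ_C = -13.585 / 0.471 = -28.84 per mil

-28.8 per mil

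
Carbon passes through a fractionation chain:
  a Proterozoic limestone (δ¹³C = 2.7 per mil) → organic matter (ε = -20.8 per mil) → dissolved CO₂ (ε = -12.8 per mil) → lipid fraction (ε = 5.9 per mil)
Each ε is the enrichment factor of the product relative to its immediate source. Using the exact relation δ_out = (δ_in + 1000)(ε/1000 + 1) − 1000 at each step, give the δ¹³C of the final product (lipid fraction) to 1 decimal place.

step 1: δ = (2.70 + 1000)·(-20.8/1000 + 1) − 1000 = -18.16 per mil
step 2: δ = (-18.16 + 1000)·(-12.8/1000 + 1) − 1000 = -30.72 per mil
step 3: δ = (-30.72 + 1000)·(5.9/1000 + 1) − 1000 = -25.01 per mil

-25.0 per mil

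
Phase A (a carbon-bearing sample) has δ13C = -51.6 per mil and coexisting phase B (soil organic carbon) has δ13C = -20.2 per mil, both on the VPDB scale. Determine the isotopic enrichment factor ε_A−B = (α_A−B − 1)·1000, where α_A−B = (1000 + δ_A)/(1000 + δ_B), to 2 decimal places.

α_A−B = (1000 + -51.6) / (1000 + -20.2) = 948.4 / 979.8 = 0.967953
ε_A−B = (0.967953 − 1) × 1000 = -32.047 per mil
(The approximation ε ≈ δ_A − δ_B would give -31.4 per mil.)

-32.05 per mil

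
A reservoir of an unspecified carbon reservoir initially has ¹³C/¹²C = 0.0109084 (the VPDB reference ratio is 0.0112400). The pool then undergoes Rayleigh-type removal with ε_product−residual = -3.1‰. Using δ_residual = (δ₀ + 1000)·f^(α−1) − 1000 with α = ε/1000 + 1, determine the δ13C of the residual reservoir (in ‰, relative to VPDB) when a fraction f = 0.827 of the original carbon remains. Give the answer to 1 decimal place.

-28.9‰

δ₀ = (0.0109084/0.0112400 − 1)×1000 = (0.970498 − 1)×1000 = -29.502‰
α − 1 = ε/1000 = -0.0031
f^(α−1) = 0.827^(-0.0031) = 1.000589
δ_res = (-29.502 + 1000) × 1.000589 − 1000 = 971.070 − 1000 = -28.93‰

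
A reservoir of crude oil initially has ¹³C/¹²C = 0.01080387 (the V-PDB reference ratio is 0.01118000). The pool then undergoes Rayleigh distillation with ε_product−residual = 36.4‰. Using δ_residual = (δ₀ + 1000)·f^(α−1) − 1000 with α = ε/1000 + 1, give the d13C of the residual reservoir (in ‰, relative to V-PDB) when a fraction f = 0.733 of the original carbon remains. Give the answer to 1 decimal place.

-44.5‰

δ₀ = (0.01080387/0.01118000 − 1)×1000 = (0.966357 − 1)×1000 = -33.643‰
α − 1 = ε/1000 = 0.0364
f^(α−1) = 0.733^(0.0364) = 0.988757
δ_res = (-33.643 + 1000) × 0.988757 − 1000 = 955.493 − 1000 = -44.51‰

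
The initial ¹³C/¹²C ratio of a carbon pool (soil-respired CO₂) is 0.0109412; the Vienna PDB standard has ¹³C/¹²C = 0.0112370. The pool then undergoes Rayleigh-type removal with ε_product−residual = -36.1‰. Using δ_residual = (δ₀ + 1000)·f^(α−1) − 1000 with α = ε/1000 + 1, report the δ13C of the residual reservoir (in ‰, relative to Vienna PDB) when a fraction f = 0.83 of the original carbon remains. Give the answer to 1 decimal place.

-19.8‰

δ₀ = (0.0109412/0.0112370 − 1)×1000 = (0.973676 − 1)×1000 = -26.324‰
α − 1 = ε/1000 = -0.0361
f^(α−1) = 0.83^(-0.0361) = 1.006749
δ_res = (-26.324 + 1000) × 1.006749 − 1000 = 980.248 − 1000 = -19.75‰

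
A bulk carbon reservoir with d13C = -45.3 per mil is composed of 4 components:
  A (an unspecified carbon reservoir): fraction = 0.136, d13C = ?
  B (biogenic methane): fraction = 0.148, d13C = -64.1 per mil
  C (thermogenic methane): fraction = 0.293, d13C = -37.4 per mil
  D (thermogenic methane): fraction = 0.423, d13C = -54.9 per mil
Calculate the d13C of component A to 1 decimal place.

Isotope mass balance: δ_bulk = Σ fᵢ·δᵢ.
-45.3 = 0.136×δ_A + 0.148×(-64.1) + 0.293×(-37.4) + 0.423×(-54.9)
0.136·δ_A = -45.3 − (-43.668) = -1.632
δ_A = -1.632 / 0.136 = -12.00 per mil

-12.0 per mil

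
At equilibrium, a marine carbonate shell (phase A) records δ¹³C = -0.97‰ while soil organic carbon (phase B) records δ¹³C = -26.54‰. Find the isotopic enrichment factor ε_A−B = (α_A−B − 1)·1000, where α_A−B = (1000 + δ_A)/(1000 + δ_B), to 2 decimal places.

α_A−B = (1000 + -0.97) / (1000 + -26.54) = 999.03 / 973.46 = 1.026267
ε_A−B = (1.026267 − 1) × 1000 = 26.267‰
(The approximation ε ≈ δ_A − δ_B would give 25.57‰.)

26.27‰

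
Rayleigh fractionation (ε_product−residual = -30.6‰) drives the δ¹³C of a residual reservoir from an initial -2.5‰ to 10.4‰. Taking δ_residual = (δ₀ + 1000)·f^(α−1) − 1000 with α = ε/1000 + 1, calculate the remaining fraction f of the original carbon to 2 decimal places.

0.66

α − 1 = ε/1000 = -0.0306
(δ_res + 1000)/(δ₀ + 1000) = (10.4 + 1000)/(-2.5 + 1000) = 1010.4/997.5 = 1.012932
f = 1.012932^(1/-0.0306) = exp(ln(1.012932)/-0.0306) = exp(0.01285/-0.0306)
f = exp(-0.4199) = 0.6571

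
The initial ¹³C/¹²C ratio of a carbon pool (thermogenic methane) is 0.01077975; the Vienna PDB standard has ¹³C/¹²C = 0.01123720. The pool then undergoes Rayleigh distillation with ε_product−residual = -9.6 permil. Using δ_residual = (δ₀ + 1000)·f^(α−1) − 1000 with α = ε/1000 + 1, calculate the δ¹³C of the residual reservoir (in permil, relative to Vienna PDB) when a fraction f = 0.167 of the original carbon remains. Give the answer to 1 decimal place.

δ₀ = (0.01077975/0.01123720 − 1)×1000 = (0.959291 − 1)×1000 = -40.709 permil
α − 1 = ε/1000 = -0.0096
f^(α−1) = 0.167^(-0.0096) = 1.017330
δ_res = (-40.709 + 1000) × 1.017330 − 1000 = 975.916 − 1000 = -24.08 permil

-24.1 permil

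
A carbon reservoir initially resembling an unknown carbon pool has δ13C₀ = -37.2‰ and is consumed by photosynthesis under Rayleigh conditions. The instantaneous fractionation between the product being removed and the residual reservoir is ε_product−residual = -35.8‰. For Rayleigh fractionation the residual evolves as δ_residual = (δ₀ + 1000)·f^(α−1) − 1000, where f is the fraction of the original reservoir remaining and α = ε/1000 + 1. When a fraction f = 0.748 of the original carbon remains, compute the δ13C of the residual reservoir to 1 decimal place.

Rayleigh residual: δ_res = (δ₀ + 1000)·f^(α−1) − 1000
α = ε/1000 + 1 = 0.96420, so α − 1 = -0.03580
f^(α−1) = 0.748^(-0.03580) = 1.010449
δ_res = (-37.2 + 1000) × 1.010449 − 1000 = 972.860 − 1000 = -27.14‰

-27.1‰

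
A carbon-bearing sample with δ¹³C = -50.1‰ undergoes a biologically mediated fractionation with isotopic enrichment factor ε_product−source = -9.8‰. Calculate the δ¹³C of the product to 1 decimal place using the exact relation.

-59.4‰

Exactly, δ_product = (δ_source + 1000)·(ε/1000 + 1) − 1000.
δ_product = (-50.1 + 1000) × (-9.8/1000 + 1) − 1000
δ_product = -59.41‰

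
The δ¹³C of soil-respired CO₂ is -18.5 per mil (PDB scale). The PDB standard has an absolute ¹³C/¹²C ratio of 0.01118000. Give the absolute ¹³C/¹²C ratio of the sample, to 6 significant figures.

R_sample = R_standard × (δ¹³C/1000 + 1)
R_sample = 0.01118000 × (-18.5/1000 + 1) = 0.01118000 × 0.981500
R_sample = 0.0109732

0.0109732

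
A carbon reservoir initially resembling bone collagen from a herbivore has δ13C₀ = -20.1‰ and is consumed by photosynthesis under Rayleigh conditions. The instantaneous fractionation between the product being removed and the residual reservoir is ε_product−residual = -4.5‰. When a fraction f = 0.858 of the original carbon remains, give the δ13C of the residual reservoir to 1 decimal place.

-19.4‰

Rayleigh residual: δ_res = (δ₀ + 1000)·f^(α−1) − 1000
α = ε/1000 + 1 = 0.99550, so α − 1 = -0.00450
f^(α−1) = 0.858^(-0.00450) = 1.000689
δ_res = (-20.1 + 1000) × 1.000689 − 1000 = 980.576 − 1000 = -19.42‰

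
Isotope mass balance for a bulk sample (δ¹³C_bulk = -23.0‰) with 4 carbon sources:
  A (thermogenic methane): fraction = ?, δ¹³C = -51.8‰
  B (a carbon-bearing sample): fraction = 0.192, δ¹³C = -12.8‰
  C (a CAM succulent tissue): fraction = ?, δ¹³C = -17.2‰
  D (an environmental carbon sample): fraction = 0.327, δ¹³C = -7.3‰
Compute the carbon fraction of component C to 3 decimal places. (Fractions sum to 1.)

0.195

Let f_C and f_A be the unknown fractions; fractions sum to 1 so f_C + f_A = 0.481.
Mass balance: Σ fᵢ·δᵢ = δ_bulk ⇒ f_C·(-17.2) + f_A·(-51.8) = -23.0 − (-4.845) = -18.155
Substitute f_A = 0.481 − f_C:
f_C·(-17.2 − -51.8) = -18.155 − 0.481×(-51.8) = 6.760
f_C = 6.760 / 34.6 = 0.1954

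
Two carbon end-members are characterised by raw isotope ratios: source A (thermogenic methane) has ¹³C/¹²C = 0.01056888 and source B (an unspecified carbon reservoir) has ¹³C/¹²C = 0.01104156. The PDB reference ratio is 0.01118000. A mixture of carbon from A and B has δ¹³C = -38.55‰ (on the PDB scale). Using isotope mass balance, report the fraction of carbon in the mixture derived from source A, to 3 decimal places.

δ_A = (0.01056888/0.01118000 − 1)×1000 = (0.945338 − 1)×1000 = -54.662‰
δ_B = (0.01104156/0.01118000 − 1)×1000 = (0.987617 − 1)×1000 = -12.383‰
f_A = (δ_mix − δ_B)/(δ_A − δ_B) = (-38.55 − (-12.383))/(-54.662 − (-12.383))
f_A = -26.167 / -42.279 = 0.6189

0.619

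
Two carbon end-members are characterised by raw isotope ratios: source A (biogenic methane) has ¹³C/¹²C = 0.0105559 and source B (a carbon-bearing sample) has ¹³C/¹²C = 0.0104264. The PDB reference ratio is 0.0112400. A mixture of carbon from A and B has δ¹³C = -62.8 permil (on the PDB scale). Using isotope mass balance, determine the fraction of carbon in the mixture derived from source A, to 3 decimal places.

0.832

δ_A = (0.0105559/0.0112400 − 1)×1000 = (0.939137 − 1)×1000 = -60.863 permil
δ_B = (0.0104264/0.0112400 − 1)×1000 = (0.927616 − 1)×1000 = -72.384 permil
f_A = (δ_mix − δ_B)/(δ_A − δ_B) = (-62.8 − (-72.384))/(-60.863 − (-72.384))
f_A = 9.584 / 11.521 = 0.8319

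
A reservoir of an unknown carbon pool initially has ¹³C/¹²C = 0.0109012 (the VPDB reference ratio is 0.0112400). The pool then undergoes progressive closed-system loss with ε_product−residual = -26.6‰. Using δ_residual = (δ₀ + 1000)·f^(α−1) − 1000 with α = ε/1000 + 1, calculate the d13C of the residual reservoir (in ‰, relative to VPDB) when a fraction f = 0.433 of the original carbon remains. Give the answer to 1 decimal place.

-8.3‰

δ₀ = (0.0109012/0.0112400 − 1)×1000 = (0.969858 − 1)×1000 = -30.142‰
α − 1 = ε/1000 = -0.0266
f^(α−1) = 0.433^(-0.0266) = 1.022514
δ_res = (-30.142 + 1000) × 1.022514 − 1000 = 991.693 − 1000 = -8.31‰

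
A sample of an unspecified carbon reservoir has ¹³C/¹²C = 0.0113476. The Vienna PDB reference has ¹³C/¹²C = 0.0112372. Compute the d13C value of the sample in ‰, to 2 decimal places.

d13C = (R_sample / R_standard − 1) × 1000
R_sample / R_standard = 0.0113476 / 0.0112372 = 1.009825
d13C = (1.009825 − 1) × 1000 = 9.825‰

9.82‰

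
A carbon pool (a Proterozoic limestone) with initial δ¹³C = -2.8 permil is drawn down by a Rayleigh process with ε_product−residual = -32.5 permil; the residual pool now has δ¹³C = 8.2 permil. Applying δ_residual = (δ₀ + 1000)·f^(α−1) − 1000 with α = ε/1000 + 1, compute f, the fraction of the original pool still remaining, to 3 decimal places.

0.714

α − 1 = ε/1000 = -0.0325
(δ_res + 1000)/(δ₀ + 1000) = (8.2 + 1000)/(-2.8 + 1000) = 1008.2/997.2 = 1.011031
f = 1.011031^(1/-0.0325) = exp(ln(1.011031)/-0.0325) = exp(0.01097/-0.0325)
f = exp(-0.3376) = 0.7135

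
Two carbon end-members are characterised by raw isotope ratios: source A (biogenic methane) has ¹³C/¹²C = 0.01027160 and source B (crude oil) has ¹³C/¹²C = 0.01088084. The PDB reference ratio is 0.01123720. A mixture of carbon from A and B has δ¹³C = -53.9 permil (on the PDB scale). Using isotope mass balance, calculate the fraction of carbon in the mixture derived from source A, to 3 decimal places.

0.409

δ_A = (0.01027160/0.01123720 − 1)×1000 = (0.914071 − 1)×1000 = -85.929 permil
δ_B = (0.01088084/0.01123720 − 1)×1000 = (0.968287 − 1)×1000 = -31.713 permil
f_A = (δ_mix − δ_B)/(δ_A − δ_B) = (-53.9 − (-31.713))/(-85.929 − (-31.713))
f_A = -22.187 / -54.216 = 0.4092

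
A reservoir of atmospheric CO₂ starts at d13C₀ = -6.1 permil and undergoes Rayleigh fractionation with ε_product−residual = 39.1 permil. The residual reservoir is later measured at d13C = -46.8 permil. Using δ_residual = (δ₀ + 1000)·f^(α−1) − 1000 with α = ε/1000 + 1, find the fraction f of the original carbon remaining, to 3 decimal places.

α − 1 = ε/1000 = 0.0391
(δ_res + 1000)/(δ₀ + 1000) = (-46.8 + 1000)/(-6.1 + 1000) = 953.2/993.9 = 0.959050
f = 0.959050^(1/0.0391) = exp(ln(0.959050)/0.0391) = exp(-0.04181/0.0391)
f = exp(-1.0694) = 0.3432

0.343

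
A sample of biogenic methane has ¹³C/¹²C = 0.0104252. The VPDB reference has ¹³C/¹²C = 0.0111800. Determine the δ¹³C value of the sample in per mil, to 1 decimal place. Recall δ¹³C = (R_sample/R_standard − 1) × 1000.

-67.5 per mil

δ¹³C = (R_sample / R_standard − 1) × 1000
R_sample / R_standard = 0.0104252 / 0.0111800 = 0.932487
δ¹³C = (0.932487 − 1) × 1000 = -67.51 per mil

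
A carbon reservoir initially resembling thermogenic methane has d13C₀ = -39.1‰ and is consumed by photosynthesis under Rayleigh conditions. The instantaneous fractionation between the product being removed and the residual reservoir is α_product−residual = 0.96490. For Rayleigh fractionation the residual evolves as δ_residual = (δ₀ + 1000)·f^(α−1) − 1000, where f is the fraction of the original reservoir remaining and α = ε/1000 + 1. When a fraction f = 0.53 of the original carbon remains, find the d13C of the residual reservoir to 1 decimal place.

Rayleigh residual: δ_res = (δ₀ + 1000)·f^(α−1) − 1000
α − 1 = -0.03510
f^(α−1) = 0.53^(-0.03510) = 1.022534
δ_res = (-39.1 + 1000) × 1.022534 − 1000 = 982.553 − 1000 = -17.45‰

-17.4‰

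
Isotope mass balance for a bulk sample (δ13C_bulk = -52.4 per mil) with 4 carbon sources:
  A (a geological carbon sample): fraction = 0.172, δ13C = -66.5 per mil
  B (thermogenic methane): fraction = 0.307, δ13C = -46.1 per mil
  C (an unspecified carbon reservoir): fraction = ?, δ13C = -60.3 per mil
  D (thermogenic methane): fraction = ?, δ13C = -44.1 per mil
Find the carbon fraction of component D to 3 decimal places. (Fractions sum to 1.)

0.284

Let f_D and f_C be the unknown fractions; fractions sum to 1 so f_D + f_C = 0.521.
Mass balance: Σ fᵢ·δᵢ = δ_bulk ⇒ f_D·(-44.1) + f_C·(-60.3) = -52.4 − (-25.591) = -26.809
Substitute f_C = 0.521 − f_D:
f_D·(-44.1 − -60.3) = -26.809 − 0.521×(-60.3) = 4.607
f_D = 4.607 / 16.2 = 0.2844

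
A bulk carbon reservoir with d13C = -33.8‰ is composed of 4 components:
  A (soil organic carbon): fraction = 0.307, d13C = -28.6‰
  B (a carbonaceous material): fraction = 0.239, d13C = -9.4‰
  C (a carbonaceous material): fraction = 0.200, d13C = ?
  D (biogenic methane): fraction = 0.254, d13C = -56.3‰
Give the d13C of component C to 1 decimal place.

-42.4‰

Isotope mass balance: δ_bulk = Σ fᵢ·δᵢ.
-33.8 = 0.307×(-28.6) + 0.239×(-9.4) + 0.200×δ_C + 0.254×(-56.3)
0.200·δ_C = -33.8 − (-25.327) = -8.473
δ_C = -8.473 / 0.200 = -42.36‰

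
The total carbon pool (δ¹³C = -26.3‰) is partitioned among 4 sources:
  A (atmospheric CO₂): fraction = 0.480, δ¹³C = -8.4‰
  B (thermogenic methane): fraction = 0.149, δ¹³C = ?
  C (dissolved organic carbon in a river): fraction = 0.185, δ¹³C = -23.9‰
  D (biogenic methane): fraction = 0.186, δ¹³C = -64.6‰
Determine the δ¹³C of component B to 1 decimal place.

-39.1‰

Isotope mass balance: δ_bulk = Σ fᵢ·δᵢ.
-26.3 = 0.480×(-8.4) + 0.149×δ_B + 0.185×(-23.9) + 0.186×(-64.6)
0.149·δ_B = -26.3 − (-20.469) = -5.831
δ_B = -5.831 / 0.149 = -39.13‰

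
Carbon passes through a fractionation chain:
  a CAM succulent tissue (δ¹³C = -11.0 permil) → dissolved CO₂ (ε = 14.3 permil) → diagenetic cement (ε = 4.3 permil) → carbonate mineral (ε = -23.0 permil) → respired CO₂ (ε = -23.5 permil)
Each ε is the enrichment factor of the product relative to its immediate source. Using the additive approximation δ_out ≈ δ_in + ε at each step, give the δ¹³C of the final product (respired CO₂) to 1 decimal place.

step 1: δ ≈ -11.0 + (14.3) = 3.3 permil
step 2: δ ≈ 3.3 + (4.3) = 7.6 permil
step 3: δ ≈ 7.6 + (-23.0) = -15.4 permil
step 4: δ ≈ -15.4 + (-23.5) = -38.9 permil

-38.9 permil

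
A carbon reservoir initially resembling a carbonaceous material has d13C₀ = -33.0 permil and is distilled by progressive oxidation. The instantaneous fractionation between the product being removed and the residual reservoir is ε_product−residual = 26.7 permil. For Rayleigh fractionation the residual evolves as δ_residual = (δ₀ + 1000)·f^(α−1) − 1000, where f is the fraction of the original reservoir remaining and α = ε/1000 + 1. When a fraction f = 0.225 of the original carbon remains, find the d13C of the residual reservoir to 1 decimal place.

-70.8 permil

Rayleigh residual: δ_res = (δ₀ + 1000)·f^(α−1) − 1000
α = ε/1000 + 1 = 1.02670, so α − 1 = 0.02670
f^(α−1) = 0.225^(0.02670) = 0.960955
δ_res = (-33.0 + 1000) × 0.960955 − 1000 = 929.244 − 1000 = -70.76 permil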